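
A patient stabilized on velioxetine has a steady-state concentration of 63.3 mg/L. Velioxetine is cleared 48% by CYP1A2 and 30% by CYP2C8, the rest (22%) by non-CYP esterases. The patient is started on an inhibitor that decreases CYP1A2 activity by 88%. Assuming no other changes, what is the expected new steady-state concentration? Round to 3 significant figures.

110 mg/L

The CYP1A2 pathway (48% of clearance) falls to 0.12× activity: 0.48 × 0.12 = 0.0576.
CYP2C8 (30%) and the residual 22% are unaffected.
New clearance relative to baseline: 0.0576 + 0.3 + 0.22 = 0.5776.
Steady-state concentration ∝ 1/CL, so new value = 63.3 / 0.5776 = 110 mg/L.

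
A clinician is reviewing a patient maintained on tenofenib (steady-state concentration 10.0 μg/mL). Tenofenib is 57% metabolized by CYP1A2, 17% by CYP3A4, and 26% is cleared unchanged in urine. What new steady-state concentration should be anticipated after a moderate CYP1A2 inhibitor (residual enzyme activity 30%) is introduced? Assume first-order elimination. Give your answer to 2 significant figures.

17 μg/mL

The CYP1A2 pathway (57% of clearance) falls to 0.3× activity: 0.57 × 0.3 = 0.171.
CYP3A4 (17%) and the residual 26% are unaffected.
New clearance relative to baseline: 0.171 + 0.17 + 0.26 = 0.601.
New steady-state concentration = baseline ÷ relative clearance = 10.0 / 0.601 = 17 μg/mL.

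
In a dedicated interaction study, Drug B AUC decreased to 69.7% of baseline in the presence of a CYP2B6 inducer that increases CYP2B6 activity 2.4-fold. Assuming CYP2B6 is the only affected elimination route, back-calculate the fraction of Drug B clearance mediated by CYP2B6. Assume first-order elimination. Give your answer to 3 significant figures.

Let x = fm,CYP2B6. Because AUC ∝ 1/CL, relative clearance rose to 1/0.697 = 1.435.
Only the CYP2B6 route changed, so 1.435 = x·2.4 + (1 − x), giving x = 0.311.

0.311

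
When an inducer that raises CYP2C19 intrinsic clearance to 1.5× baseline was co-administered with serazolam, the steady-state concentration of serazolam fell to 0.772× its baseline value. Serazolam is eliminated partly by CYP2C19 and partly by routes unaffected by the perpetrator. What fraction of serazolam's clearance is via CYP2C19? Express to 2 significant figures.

Let x = fm,CYP2C19. Because steady-state concentration ∝ 1/CL, relative clearance rose to 1/0.772 = 1.295.
Only the CYP2C19 route changed, so 1.295 = x·1.5 + (1 − x), giving x = 0.59.

0.59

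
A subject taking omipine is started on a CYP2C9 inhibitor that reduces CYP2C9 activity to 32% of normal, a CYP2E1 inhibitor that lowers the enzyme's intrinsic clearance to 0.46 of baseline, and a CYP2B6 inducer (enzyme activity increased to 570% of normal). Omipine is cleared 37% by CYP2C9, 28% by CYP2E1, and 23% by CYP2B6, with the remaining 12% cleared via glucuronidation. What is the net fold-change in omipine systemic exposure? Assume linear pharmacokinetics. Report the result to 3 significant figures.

CYP2C9: 0.37 × 0.32 = 0.1184
CYP2E1: 0.28 × 0.46 = 0.1288
CYP2B6: 0.23 × 5.7 = 1.311
Other: 0.12 (unchanged)
CL_new/CL_old = 0.1184 + 0.1288 + 1.311 + 0.12 = 1.6782.
Net systemic exposure ratio = 1 / 1.6782 = 0.596.

0.596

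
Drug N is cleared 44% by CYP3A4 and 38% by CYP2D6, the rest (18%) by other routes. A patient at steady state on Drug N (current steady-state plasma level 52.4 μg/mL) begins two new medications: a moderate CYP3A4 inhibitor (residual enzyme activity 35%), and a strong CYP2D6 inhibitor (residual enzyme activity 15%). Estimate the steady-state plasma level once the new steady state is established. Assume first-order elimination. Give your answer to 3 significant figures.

The CYP3A4 pathway (44% of clearance) is reduced to 0.35× activity: 0.44 × 0.35 = 0.154.
The CYP2D6 pathway (38% of clearance) is reduced to 0.15× activity: 0.38 × 0.15 = 0.057.
The remaining 18% of clearance is unaffected.
New clearance relative to baseline: 0.154 + 0.057 + 0.18 = 0.391.
Steady-state plasma level ∝ 1/CL: new value = 52.4 / 0.391 = 134 μg/mL.

134 μg/mL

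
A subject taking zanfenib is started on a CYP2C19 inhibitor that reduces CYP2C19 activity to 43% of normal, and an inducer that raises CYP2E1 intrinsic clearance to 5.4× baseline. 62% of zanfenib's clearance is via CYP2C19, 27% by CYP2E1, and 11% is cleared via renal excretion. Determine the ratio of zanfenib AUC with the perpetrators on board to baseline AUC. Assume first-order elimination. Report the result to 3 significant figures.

0.545

The CYP2C19 pathway (62% of clearance) falls to 0.43× activity: 0.62 × 0.43 = 0.2666.
The CYP2E1 pathway (27% of clearance) increases to 5.4× activity: 0.27 × 5.4 = 1.458.
Non-CYP routes (11%) are unchanged.
CL_new/CL_old = 0.2666 + 1.458 + 0.11 = 1.8346.
Because AUC varies inversely with clearance, the combined effect is 1 / 1.8346 = 0.545.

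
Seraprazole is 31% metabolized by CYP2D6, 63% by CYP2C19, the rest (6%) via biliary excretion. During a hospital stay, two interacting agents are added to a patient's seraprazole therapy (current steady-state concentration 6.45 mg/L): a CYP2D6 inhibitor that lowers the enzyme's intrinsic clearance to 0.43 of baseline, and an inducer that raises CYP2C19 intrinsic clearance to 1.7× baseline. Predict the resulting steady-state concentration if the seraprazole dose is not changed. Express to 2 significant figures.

The CYP2D6 pathway (31% of clearance) drops to 0.43× activity: 0.31 × 0.43 = 0.1333.
The CYP2C19 pathway (63% of clearance) rises to 1.7× activity: 0.63 × 1.7 = 1.071.
Non-CYP routes (6%) are unchanged.
CL_new/CL_old = 0.1333 + 1.071 + 0.06 = 1.2643.
Dividing the baseline by the relative clearance: 6.45 / 1.2643 = 5.1 mg/L.

5.1 mg/L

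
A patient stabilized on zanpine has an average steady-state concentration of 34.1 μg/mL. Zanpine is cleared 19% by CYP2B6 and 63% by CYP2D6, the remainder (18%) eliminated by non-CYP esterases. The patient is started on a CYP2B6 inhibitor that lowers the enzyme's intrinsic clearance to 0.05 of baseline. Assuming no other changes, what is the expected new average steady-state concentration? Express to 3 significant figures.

The CYP2B6 pathway (19% of clearance) falls to 0.05× activity: 0.19 × 0.05 = 0.0095.
CYP2D6 (63%) and the residual 18% are unaffected.
New clearance relative to baseline: 0.0095 + 0.63 + 0.18 = 0.8195.
New average steady-state concentration = baseline ÷ relative clearance = 34.1 / 0.8195 = 41.6 μg/mL.

41.6 μg/mL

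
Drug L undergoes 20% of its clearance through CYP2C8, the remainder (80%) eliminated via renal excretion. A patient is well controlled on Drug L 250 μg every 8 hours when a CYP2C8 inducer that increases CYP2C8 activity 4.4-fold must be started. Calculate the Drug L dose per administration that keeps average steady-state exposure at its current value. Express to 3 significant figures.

420 μg

The CYP2C8 pathway (20% of clearance) is boosted to 4.4× activity: 0.2 × 4.4 = 0.88.
The remaining 80% of clearance is unaffected.
CL_new/CL_old = 0.88 + 0.8 = 1.68.
To maintain the same steady-state level, dose must scale with clearance: new dose = 250 × 1.68 = 420 μg.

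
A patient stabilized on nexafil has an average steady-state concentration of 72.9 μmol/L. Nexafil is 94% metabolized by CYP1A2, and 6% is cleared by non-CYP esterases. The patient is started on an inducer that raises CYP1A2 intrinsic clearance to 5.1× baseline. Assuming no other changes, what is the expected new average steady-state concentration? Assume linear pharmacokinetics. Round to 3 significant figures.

15.0 μmol/L

The CYP1A2 pathway (94% of clearance) is boosted to 5.1× activity: 0.94 × 5.1 = 4.794.
Non-CYP routes (6%) are unchanged.
Relative clearance = 4.794 + 0.06 = 4.854.
Average steady-state concentration ∝ 1/CL, so new value = 72.9 / 4.854 = 15.0 μmol/L.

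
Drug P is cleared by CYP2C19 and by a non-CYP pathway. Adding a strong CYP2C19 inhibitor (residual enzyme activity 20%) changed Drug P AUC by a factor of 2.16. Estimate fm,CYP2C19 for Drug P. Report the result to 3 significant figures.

0.671

Write x for the fraction cleared via CYP2C19. The observed AUC change means clearance fell to 1/2.16 = 0.463 of baseline.
Setting x·0.2 + (1 − x) = 0.463 and solving: x = (0.463 − 1)/(0.2 − 1) = 0.671.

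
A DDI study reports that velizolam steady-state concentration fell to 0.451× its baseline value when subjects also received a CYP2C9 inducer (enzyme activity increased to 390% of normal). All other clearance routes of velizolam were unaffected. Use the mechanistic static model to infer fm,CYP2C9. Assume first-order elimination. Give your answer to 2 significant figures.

0.42

CL'/CL = 1 / 0.451 = 2.217
3.9·fm + (1 − fm) = 2.217
fm = (2.217 − 1) / (3.9 − 1) = 0.42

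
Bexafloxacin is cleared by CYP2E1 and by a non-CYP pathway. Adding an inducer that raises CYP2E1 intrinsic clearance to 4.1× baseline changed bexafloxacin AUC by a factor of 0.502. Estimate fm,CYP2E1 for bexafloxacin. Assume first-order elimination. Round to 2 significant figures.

CL'/CL = 1 / 0.502 = 1.992
4.1·fm + (1 − fm) = 1.992
fm = (1.992 − 1) / (4.1 − 1) = 0.32

0.32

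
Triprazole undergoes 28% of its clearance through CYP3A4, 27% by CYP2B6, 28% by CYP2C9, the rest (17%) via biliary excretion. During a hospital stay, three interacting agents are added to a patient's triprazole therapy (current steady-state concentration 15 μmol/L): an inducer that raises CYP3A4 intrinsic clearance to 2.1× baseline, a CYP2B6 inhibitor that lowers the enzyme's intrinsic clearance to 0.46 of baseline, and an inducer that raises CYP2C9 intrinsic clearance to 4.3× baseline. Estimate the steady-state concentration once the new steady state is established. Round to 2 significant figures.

7.2 μmol/L

The CYP3A4 pathway (28% of clearance) rises to 2.1× activity: 0.28 × 2.1 = 0.588.
The CYP2B6 pathway (27% of clearance) is reduced to 0.46× activity: 0.27 × 0.46 = 0.1242.
The CYP2C9 pathway (28% of clearance) is boosted to 4.3× activity: 0.28 × 4.3 = 1.204.
Non-CYP routes (17%) are unchanged.
CL_new/CL_old = 0.588 + 0.1242 + 1.204 + 0.17 = 2.0862.
Steady-state concentration ∝ 1/CL: new value = 15 / 2.0862 = 7.2 μmol/L.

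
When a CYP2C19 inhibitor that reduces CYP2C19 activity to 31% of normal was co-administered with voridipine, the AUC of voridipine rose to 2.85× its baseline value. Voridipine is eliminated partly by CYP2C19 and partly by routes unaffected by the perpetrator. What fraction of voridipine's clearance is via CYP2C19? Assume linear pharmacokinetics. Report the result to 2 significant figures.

CL'/CL = 1 / 2.85 = 0.3509
0.31·fm + (1 − fm) = 0.3509
fm = (0.3509 − 1) / (0.31 − 1) = 0.94

0.94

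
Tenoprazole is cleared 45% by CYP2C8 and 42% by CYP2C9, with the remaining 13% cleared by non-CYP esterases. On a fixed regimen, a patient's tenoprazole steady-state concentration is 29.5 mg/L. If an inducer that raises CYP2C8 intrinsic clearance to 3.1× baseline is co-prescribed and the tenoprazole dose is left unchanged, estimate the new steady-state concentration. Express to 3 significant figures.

15.2 mg/L

CYP2C8: 0.45 × 3.1 = 1.395
CYP2C9: 0.42 (unchanged)
Other: 0.13 (unchanged)
Relative clearance = 1.395 + 0.42 + 0.13 = 1.945.
New steady-state concentration = baseline ÷ relative clearance = 29.5 / 1.945 = 15.2 mg/L.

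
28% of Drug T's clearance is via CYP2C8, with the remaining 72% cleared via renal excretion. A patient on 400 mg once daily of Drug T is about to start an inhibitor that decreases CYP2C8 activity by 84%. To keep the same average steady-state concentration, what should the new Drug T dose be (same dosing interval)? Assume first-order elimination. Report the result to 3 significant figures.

CYP2C8: 0.28 × 0.16 = 0.0448
Other: 0.72 (unchanged)
Relative clearance = 0.0448 + 0.72 = 0.7648.
Css,avg = (dose rate)/CL, so holding Css fixed requires dose ∝ CL: 400 × 0.7648 = 306 mg.

306 mg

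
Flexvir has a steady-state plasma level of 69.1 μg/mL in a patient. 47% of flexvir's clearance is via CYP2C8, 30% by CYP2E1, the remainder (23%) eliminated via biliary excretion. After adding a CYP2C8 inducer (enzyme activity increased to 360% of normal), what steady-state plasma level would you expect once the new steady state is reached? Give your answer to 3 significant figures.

CYP2C8: 0.47 × 3.6 = 1.692
CYP2E1: 0.3 (unchanged)
Other: 0.23 (unchanged)
New clearance relative to baseline: 1.692 + 0.3 + 0.23 = 2.222.
Steady-state plasma level ∝ 1/CL, so new value = 69.1 / 2.222 = 31.1 μg/mL.

31.1 μg/mL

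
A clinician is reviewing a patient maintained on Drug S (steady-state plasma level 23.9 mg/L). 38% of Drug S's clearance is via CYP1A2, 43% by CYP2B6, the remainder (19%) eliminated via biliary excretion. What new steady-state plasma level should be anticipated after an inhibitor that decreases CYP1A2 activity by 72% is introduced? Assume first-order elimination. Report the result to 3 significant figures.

32.9 mg/L

The CYP1A2 pathway (38% of clearance) is reduced to 0.28× activity: 0.38 × 0.28 = 0.1064.
CYP2B6 (43%) and the residual 19% are unaffected.
CL_new/CL_old = 0.1064 + 0.43 + 0.19 = 0.7264.
Steady-state plasma level ∝ 1/CL, so new value = 23.9 / 0.7264 = 32.9 mg/L.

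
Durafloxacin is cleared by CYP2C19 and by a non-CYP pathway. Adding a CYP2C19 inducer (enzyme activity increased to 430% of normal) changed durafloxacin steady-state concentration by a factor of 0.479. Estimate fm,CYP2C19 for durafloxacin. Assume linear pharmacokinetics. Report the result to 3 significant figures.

Write x for the fraction cleared via CYP2C19. The observed steady-state concentration change means clearance rose to 1/0.479 = 2.088 of baseline.
Setting x·4.3 + (1 − x) = 2.088 and solving: x = (2.088 − 1)/(4.3 − 1) = 0.330.

0.330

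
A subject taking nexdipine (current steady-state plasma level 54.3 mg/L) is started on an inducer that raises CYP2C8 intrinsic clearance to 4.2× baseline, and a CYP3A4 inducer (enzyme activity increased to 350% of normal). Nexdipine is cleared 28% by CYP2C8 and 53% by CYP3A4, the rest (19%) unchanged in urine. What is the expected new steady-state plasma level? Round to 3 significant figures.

16.9 mg/L

The CYP2C8 pathway (28% of clearance) rises to 4.2× activity: 0.28 × 4.2 = 1.176.
The CYP3A4 pathway (53% of clearance) increases to 3.5× activity: 0.53 × 3.5 = 1.855.
Non-CYP routes (19%) are unchanged.
New clearance relative to baseline: 1.176 + 1.855 + 0.19 = 3.221.
New steady-state plasma level = 54.3 / 3.221 = 16.9 mg/L (concentration scales inversely with clearance).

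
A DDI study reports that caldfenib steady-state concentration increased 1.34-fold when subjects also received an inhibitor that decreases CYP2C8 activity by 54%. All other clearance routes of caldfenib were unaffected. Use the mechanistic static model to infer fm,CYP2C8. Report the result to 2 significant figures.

0.47

Let x = fm,CYP2C8. Because steady-state concentration ∝ 1/CL, relative clearance fell to 1/1.34 = 0.7463.
Only the CYP2C8 route changed, so 0.7463 = x·0.46 + (1 − x), giving x = 0.47.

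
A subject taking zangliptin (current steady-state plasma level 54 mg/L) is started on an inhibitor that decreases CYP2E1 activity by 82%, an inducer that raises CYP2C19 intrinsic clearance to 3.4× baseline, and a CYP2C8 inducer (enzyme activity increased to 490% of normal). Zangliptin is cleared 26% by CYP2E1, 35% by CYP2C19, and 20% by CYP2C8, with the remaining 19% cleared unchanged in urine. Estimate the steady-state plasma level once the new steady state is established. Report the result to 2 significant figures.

CYP2E1: 0.26 × 0.18 = 0.0468
CYP2C19: 0.35 × 3.4 = 1.19
CYP2C8: 0.2 × 4.9 = 0.98
Other: 0.19 (unchanged)
CL_new/CL_old = 0.0468 + 1.19 + 0.98 + 0.19 = 2.4068.
New steady-state plasma level = 54 / 2.4068 = 22 mg/L (concentration scales inversely with clearance).

22 mg/L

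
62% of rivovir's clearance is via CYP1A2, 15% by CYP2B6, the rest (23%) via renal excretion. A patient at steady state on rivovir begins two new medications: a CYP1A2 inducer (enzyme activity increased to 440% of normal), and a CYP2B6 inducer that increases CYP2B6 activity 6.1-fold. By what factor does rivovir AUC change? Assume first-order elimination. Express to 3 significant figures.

0.258

The CYP1A2 pathway (62% of clearance) increases to 4.4× activity: 0.62 × 4.4 = 2.728.
The CYP2B6 pathway (15% of clearance) rises to 6.1× activity: 0.15 × 6.1 = 0.915.
Non-CYP routes (23%) are unchanged.
New clearance relative to baseline: 2.728 + 0.915 + 0.23 = 3.873.
Net AUC ratio = 1 / 3.873 = 0.258.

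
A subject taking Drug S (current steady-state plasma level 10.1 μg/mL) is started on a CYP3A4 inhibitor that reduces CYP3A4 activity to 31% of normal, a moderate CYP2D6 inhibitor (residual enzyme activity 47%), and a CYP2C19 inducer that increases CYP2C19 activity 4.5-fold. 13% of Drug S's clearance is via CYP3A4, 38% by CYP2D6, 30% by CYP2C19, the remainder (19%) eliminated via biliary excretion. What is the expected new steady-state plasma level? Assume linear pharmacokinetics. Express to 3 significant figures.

5.74 μg/mL

The CYP3A4 pathway (13% of clearance) falls to 0.31× activity: 0.13 × 0.31 = 0.0403.
The CYP2D6 pathway (38% of clearance) drops to 0.47× activity: 0.38 × 0.47 = 0.1786.
The CYP2C19 pathway (30% of clearance) increases to 4.5× activity: 0.3 × 4.5 = 1.35.
Non-CYP routes (19%) are unchanged.
Relative clearance = 0.0403 + 0.1786 + 1.35 + 0.19 = 1.7589.
Steady-state plasma level ∝ 1/CL: new value = 10.1 / 1.7589 = 5.74 μg/mL.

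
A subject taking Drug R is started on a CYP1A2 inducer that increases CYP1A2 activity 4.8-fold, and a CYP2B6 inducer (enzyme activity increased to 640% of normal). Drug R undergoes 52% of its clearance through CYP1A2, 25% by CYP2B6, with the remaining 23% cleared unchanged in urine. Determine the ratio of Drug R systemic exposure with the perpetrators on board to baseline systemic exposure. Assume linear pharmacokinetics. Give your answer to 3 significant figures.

The CYP1A2 pathway (52% of clearance) rises to 4.8× activity: 0.52 × 4.8 = 2.496.
The CYP2B6 pathway (25% of clearance) is boosted to 6.4× activity: 0.25 × 6.4 = 1.6.
The remaining 23% of clearance is unaffected.
New clearance relative to baseline: 2.496 + 1.6 + 0.23 = 4.326.
Because systemic exposure varies inversely with clearance, the combined effect is 1 / 4.326 = 0.231.

0.231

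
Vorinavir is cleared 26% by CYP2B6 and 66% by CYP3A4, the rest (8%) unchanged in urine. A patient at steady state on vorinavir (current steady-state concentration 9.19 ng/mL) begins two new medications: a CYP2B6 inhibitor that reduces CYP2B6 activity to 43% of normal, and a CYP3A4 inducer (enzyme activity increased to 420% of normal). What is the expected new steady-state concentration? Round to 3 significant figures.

3.10 ng/mL

The CYP2B6 pathway (26% of clearance) drops to 0.43× activity: 0.26 × 0.43 = 0.1118.
The CYP3A4 pathway (66% of clearance) rises to 4.2× activity: 0.66 × 4.2 = 2.772.
The remaining 8% of clearance is unaffected.
Relative clearance = 0.1118 + 2.772 + 0.08 = 2.9638.
New steady-state concentration = 9.19 / 2.9638 = 3.10 ng/mL (concentration scales inversely with clearance).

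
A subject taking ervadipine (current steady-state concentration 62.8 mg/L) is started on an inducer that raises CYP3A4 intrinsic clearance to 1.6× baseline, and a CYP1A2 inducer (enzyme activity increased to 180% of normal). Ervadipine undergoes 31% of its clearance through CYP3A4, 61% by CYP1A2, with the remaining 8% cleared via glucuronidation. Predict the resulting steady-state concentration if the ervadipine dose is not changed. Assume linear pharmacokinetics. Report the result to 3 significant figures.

37.5 mg/L

The CYP3A4 pathway (31% of clearance) rises to 1.6× activity: 0.31 × 1.6 = 0.496.
The CYP1A2 pathway (61% of clearance) is boosted to 1.8× activity: 0.61 × 1.8 = 1.098.
The remaining 8% of clearance is unaffected.
Relative clearance = 0.496 + 1.098 + 0.08 = 1.674.
New steady-state concentration = 62.8 / 1.674 = 37.5 mg/L (concentration scales inversely with clearance).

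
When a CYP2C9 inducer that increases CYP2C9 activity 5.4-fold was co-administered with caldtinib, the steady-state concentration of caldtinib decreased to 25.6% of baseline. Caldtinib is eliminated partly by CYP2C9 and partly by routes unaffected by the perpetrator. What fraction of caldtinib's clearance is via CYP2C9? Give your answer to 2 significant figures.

CL'/CL = 1 / 0.256 = 3.906
5.4·fm + (1 − fm) = 3.906
fm = (3.906 − 1) / (5.4 − 1) = 0.66

0.66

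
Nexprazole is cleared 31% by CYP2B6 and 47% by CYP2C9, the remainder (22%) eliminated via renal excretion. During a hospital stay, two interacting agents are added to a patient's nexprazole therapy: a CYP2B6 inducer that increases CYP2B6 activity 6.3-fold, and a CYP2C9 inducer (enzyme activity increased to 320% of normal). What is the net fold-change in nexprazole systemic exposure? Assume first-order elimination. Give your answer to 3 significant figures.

CYP2B6: 0.31 × 6.3 = 1.953
CYP2C9: 0.47 × 3.2 = 1.504
Other: 0.22 (unchanged)
Relative clearance = 1.953 + 1.504 + 0.22 = 3.677.
Because systemic exposure varies inversely with clearance, the combined effect is 1 / 3.677 = 0.272.

0.272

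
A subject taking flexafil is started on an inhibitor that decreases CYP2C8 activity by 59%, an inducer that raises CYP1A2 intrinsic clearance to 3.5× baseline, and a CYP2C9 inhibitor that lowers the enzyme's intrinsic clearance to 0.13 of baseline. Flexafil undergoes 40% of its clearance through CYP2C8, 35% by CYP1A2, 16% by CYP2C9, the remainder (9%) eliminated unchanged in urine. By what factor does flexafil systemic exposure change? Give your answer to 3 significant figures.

The CYP2C8 pathway (40% of clearance) falls to 0.41× activity: 0.4 × 0.41 = 0.164.
The CYP1A2 pathway (35% of clearance) is boosted to 3.5× activity: 0.35 × 3.5 = 1.225.
The CYP2C9 pathway (16% of clearance) drops to 0.13× activity: 0.16 × 0.13 = 0.0208.
The remaining 9% of clearance is unaffected.
New clearance relative to baseline: 0.164 + 1.225 + 0.0208 + 0.09 = 1.4998.
Because systemic exposure varies inversely with clearance, the combined effect is 1 / 1.4998 = 0.667.

0.667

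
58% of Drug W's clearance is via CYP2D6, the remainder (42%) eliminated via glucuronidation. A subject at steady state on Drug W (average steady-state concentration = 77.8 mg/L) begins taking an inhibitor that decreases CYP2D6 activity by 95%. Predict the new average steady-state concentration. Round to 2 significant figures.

1.7 × 10² mg/L

The CYP2D6 pathway (58% of clearance) drops to 0.05× activity: 0.58 × 0.05 = 0.029.
Non-CYP routes (42%) are unchanged.
New clearance relative to baseline: 0.029 + 0.42 = 0.449.
Average steady-state concentration ∝ 1/CL, so new value = 77.8 / 0.449 = 1.7 × 10² mg/L.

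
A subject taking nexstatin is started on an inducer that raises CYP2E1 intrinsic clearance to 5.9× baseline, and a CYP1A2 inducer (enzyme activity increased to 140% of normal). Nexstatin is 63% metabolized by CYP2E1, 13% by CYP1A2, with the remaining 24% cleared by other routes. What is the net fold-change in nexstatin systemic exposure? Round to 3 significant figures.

The CYP2E1 pathway (63% of clearance) increases to 5.9× activity: 0.63 × 5.9 = 3.717.
The CYP1A2 pathway (13% of clearance) increases to 1.4× activity: 0.13 × 1.4 = 0.182.
The remaining 24% of clearance is unaffected.
Relative clearance = 3.717 + 0.182 + 0.24 = 4.139.
Because systemic exposure varies inversely with clearance, the combined effect is 1 / 4.139 = 0.242.

0.242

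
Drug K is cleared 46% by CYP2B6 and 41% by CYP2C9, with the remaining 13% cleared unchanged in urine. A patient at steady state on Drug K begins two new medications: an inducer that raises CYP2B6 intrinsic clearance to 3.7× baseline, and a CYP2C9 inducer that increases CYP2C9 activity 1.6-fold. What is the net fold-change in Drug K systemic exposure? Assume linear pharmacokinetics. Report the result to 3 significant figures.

0.402

The CYP2B6 pathway (46% of clearance) is boosted to 3.7× activity: 0.46 × 3.7 = 1.702.
The CYP2C9 pathway (41% of clearance) increases to 1.6× activity: 0.41 × 1.6 = 0.656.
Non-CYP routes (13%) are unchanged.
CL_new/CL_old = 1.702 + 0.656 + 0.13 = 2.488.
Systemic exposure ∝ 1/CL: fold-change = 1 / 2.488 = 0.402.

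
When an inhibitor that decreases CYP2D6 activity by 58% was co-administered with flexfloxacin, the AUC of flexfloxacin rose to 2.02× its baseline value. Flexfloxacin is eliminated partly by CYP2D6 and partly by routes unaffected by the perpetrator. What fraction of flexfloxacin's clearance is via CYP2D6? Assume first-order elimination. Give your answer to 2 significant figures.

CL'/CL = 1 / 2.02 = 0.495
0.42·fm + (1 − fm) = 0.495
fm = (0.495 − 1) / (0.42 − 1) = 0.87

0.87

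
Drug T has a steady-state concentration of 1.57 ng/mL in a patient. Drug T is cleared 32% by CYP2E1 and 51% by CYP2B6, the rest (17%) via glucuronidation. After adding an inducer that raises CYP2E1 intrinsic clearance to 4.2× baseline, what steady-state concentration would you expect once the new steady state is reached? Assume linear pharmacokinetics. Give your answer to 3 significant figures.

0.776 ng/mL

The CYP2E1 pathway (32% of clearance) increases to 4.2× activity: 0.32 × 4.2 = 1.344.
CYP2B6 (51%) and the residual 17% are unaffected.
Relative clearance = 1.344 + 0.51 + 0.17 = 2.024.
New steady-state concentration = baseline ÷ relative clearance = 1.57 / 2.024 = 0.776 ng/mL.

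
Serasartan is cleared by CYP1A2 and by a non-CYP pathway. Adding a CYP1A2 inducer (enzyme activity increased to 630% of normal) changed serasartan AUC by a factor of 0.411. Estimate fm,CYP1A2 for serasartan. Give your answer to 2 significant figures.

0.27

Write x for the fraction cleared via CYP1A2. The observed AUC change means clearance rose to 1/0.411 = 2.433 of baseline.
Setting x·6.3 + (1 − x) = 2.433 and solving: x = (2.433 − 1)/(6.3 − 1) = 0.27.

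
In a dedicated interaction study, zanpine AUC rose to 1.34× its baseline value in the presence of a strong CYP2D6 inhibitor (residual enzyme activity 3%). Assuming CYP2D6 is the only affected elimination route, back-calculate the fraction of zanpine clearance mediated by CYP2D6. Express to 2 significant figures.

0.26

CL'/CL = 1 / 1.34 = 0.7463
0.03·fm + (1 − fm) = 0.7463
fm = (0.7463 − 1) / (0.03 − 1) = 0.26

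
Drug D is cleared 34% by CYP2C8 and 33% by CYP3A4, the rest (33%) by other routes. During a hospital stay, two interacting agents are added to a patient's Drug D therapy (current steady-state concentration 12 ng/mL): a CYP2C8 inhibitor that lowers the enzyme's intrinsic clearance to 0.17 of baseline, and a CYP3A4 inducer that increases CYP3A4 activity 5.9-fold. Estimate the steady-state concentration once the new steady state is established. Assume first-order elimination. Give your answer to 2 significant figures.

The CYP2C8 pathway (34% of clearance) is reduced to 0.17× activity: 0.34 × 0.17 = 0.0578.
The CYP3A4 pathway (33% of clearance) rises to 5.9× activity: 0.33 × 5.9 = 1.947.
Non-CYP routes (33%) are unchanged.
CL_new/CL_old = 0.0578 + 1.947 + 0.33 = 2.3348.
Steady-state concentration ∝ 1/CL: new value = 12 / 2.3348 = 5.1 ng/mL.

5.1 ng/mL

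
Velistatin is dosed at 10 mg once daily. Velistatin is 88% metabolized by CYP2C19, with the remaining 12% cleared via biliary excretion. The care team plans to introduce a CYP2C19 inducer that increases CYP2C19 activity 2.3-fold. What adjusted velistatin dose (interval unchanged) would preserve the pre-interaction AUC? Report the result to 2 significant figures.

21 mg

The CYP2C19 pathway (88% of clearance) rises to 2.3× activity: 0.88 × 2.3 = 2.024.
Non-CYP routes (12%) are unchanged.
CL_new/CL_old = 2.024 + 0.12 = 2.144.
To maintain the same steady-state level, dose must scale with clearance: new dose = 10 × 2.144 = 21 mg.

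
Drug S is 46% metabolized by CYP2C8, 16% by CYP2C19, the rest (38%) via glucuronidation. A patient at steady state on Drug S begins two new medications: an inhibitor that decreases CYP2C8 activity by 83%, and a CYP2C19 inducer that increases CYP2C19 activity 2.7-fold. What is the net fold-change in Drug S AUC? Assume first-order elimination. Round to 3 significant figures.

The CYP2C8 pathway (46% of clearance) is reduced to 0.17× activity: 0.46 × 0.17 = 0.0782.
The CYP2C19 pathway (16% of clearance) increases to 2.7× activity: 0.16 × 2.7 = 0.432.
Non-CYP routes (38%) are unchanged.
Relative clearance = 0.0782 + 0.432 + 0.38 = 0.8902.
Net AUC ratio = 1 / 0.8902 = 1.12.

1.12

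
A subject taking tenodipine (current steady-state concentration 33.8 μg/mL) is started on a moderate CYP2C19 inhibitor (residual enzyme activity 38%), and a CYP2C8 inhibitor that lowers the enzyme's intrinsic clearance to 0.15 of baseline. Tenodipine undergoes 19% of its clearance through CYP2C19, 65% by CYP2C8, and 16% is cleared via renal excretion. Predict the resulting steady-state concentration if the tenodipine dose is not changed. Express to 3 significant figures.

103 μg/mL

CYP2C19: 0.19 × 0.38 = 0.0722
CYP2C8: 0.65 × 0.15 = 0.0975
Other: 0.16 (unchanged)
Relative clearance = 0.0722 + 0.0975 + 0.16 = 0.3297.
Steady-state concentration ∝ 1/CL: new value = 33.8 / 0.3297 = 103 μg/mL.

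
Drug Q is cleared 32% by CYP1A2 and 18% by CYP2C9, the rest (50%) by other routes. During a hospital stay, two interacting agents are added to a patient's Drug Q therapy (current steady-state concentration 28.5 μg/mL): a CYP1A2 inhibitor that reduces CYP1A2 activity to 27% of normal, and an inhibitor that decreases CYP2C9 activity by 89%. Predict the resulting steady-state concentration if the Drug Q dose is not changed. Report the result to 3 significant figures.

The CYP1A2 pathway (32% of clearance) is reduced to 0.27× activity: 0.32 × 0.27 = 0.0864.
The CYP2C9 pathway (18% of clearance) falls to 0.11× activity: 0.18 × 0.11 = 0.0198.
Non-CYP routes (50%) are unchanged.
New clearance relative to baseline: 0.0864 + 0.0198 + 0.5 = 0.6062.
Steady-state concentration ∝ 1/CL: new value = 28.5 / 0.6062 = 47.0 μg/mL.

47.0 μg/mL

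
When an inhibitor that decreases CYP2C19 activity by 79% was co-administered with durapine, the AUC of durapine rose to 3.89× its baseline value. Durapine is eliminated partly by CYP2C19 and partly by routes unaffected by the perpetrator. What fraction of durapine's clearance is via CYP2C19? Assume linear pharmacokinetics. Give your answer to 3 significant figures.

CL'/CL = 1 / 3.89 = 0.2571
0.21·fm + (1 − fm) = 0.2571
fm = (0.2571 − 1) / (0.21 − 1) = 0.940

0.940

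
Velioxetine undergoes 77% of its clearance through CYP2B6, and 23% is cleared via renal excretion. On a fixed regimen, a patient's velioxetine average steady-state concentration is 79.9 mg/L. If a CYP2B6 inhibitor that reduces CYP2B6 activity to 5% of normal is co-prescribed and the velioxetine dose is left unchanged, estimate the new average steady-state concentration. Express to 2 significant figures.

3.0 × 10² mg/L

The CYP2B6 pathway (77% of clearance) falls to 0.05× activity: 0.77 × 0.05 = 0.0385.
Non-CYP routes (23%) are unchanged.
CL_new/CL_old = 0.0385 + 0.23 = 0.2685.
New average steady-state concentration = baseline ÷ relative clearance = 79.9 / 0.2685 = 3.0 × 10² mg/L.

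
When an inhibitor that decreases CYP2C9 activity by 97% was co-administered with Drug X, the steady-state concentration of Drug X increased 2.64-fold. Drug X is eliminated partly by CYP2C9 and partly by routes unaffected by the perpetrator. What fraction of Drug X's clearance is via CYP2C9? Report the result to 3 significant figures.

Call the CYP2C9 fraction fm. After the interaction, CL_new/CL_old = fm × 0.03 + (1 − fm).
Steady-state concentration ratio = 1 / (new CL fraction), so new CL fraction = 1 / 2.64 = 0.3788.
fm × 0.03 + 1 − fm = 0.3788  ⇒  fm × (0.03 − 1) = −0.6212  ⇒  fm = 0.640.

0.640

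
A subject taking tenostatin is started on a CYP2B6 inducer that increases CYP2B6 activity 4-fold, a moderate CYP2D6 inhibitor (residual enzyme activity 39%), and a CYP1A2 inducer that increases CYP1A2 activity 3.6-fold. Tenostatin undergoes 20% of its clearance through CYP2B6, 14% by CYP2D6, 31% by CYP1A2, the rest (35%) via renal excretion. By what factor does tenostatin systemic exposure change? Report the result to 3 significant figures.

0.431

CYP2B6: 0.2 × 4 = 0.8
CYP2D6: 0.14 × 0.39 = 0.0546
CYP1A2: 0.31 × 3.6 = 1.116
Other: 0.35 (unchanged)
CL_new/CL_old = 0.8 + 0.0546 + 1.116 + 0.35 = 2.3206.
Net systemic exposure ratio = 1 / 2.3206 = 0.431.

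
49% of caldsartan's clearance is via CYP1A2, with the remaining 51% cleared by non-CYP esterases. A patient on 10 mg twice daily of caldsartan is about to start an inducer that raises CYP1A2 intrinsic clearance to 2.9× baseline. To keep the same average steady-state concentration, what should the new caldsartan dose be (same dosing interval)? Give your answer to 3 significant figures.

19.3 mg

The CYP1A2 pathway (49% of clearance) increases to 2.9× activity: 0.49 × 2.9 = 1.421.
Non-CYP routes (51%) are unchanged.
Relative clearance = 1.421 + 0.51 = 1.931.
To maintain the same steady-state level, dose must scale with clearance: new dose = 10 × 1.931 = 19.3 mg.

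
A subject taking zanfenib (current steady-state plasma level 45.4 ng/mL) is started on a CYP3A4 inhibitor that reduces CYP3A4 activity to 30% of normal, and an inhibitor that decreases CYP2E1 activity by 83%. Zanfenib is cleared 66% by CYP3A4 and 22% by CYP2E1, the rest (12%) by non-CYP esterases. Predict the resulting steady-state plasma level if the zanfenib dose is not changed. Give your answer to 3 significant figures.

128 ng/mL

The CYP3A4 pathway (66% of clearance) drops to 0.3× activity: 0.66 × 0.3 = 0.198.
The CYP2E1 pathway (22% of clearance) drops to 0.17× activity: 0.22 × 0.17 = 0.0374.
Non-CYP routes (12%) are unchanged.
CL_new/CL_old = 0.198 + 0.0374 + 0.12 = 0.3554.
Dividing the baseline by the relative clearance: 45.4 / 0.3554 = 128 ng/mL.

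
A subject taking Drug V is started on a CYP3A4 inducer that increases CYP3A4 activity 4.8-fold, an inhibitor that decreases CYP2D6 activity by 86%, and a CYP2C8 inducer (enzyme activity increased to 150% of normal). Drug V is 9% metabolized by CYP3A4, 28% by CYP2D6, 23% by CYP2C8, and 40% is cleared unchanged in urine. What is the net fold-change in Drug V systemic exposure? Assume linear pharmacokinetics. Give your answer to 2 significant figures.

0.82

The CYP3A4 pathway (9% of clearance) is boosted to 4.8× activity: 0.09 × 4.8 = 0.432.
The CYP2D6 pathway (28% of clearance) is reduced to 0.14× activity: 0.28 × 0.14 = 0.0392.
The CYP2C8 pathway (23% of clearance) rises to 1.5× activity: 0.23 × 1.5 = 0.345.
The remaining 40% of clearance is unaffected.
New clearance relative to baseline: 0.432 + 0.0392 + 0.345 + 0.4 = 1.2162.
Net systemic exposure ratio = 1 / 1.2162 = 0.82.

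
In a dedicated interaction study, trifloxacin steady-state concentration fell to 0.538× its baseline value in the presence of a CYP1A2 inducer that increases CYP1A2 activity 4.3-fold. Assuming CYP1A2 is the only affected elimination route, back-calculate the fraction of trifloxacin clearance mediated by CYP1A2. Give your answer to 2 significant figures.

Write x for the fraction cleared via CYP1A2. The observed steady-state concentration change means clearance rose to 1/0.538 = 1.859 of baseline.
Only the CYP1A2 route changed, so 1.859 = x·4.3 + (1 − x), giving x = 0.26.

0.26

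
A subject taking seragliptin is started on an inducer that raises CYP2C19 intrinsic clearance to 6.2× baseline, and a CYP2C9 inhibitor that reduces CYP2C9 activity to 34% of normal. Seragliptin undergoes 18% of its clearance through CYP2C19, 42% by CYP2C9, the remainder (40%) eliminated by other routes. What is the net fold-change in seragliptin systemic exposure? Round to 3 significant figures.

The CYP2C19 pathway (18% of clearance) increases to 6.2× activity: 0.18 × 6.2 = 1.116.
The CYP2C9 pathway (42% of clearance) drops to 0.34× activity: 0.42 × 0.34 = 0.1428.
Non-CYP routes (40%) are unchanged.
New clearance relative to baseline: 1.116 + 0.1428 + 0.4 = 1.6588.
Net systemic exposure ratio = 1 / 1.6588 = 0.603.

0.603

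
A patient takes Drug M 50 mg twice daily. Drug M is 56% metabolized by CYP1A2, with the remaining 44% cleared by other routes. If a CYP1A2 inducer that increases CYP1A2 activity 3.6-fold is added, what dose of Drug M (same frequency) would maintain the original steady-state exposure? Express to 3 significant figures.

123 mg

CYP1A2: 0.56 × 3.6 = 2.016
Other: 0.44 (unchanged)
Relative clearance = 2.016 + 0.44 = 2.456.
Exposure is unchanged when dose changes in proportion to clearance. New dose = 50 mg × 2.456 = 123 mg.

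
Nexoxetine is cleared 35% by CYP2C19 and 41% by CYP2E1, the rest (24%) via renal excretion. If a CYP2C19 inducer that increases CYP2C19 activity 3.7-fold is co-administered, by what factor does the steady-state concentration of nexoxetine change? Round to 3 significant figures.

0.514

The CYP2C19 pathway (35% of clearance) increases to 3.7× activity: 0.35 × 3.7 = 1.295.
CYP2E1 (41%) and the residual 24% are unaffected.
Relative clearance = 1.295 + 0.41 + 0.24 = 1.945.
Since steady-state concentration ∝ 1/CL, the ratio is 1 / 1.945 = 0.514.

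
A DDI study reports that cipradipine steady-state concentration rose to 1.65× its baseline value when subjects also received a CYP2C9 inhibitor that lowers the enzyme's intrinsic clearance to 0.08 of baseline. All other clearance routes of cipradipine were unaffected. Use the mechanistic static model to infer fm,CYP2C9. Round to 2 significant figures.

Call the CYP2C9 fraction fm. After the interaction, CL_new/CL_old = fm × 0.08 + (1 − fm).
Steady-state concentration ratio = 1 / (new CL fraction), so new CL fraction = 1 / 1.65 = 0.6061.
fm × 0.08 + 1 − fm = 0.6061  ⇒  fm × (0.08 − 1) = −0.3939  ⇒  fm = 0.43.

0.43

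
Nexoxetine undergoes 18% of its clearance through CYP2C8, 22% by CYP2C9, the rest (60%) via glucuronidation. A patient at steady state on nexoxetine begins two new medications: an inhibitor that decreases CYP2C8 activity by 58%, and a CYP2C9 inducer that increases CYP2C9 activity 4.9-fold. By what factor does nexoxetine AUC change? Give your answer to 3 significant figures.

0.570

The CYP2C8 pathway (18% of clearance) drops to 0.42× activity: 0.18 × 0.42 = 0.0756.
The CYP2C9 pathway (22% of clearance) rises to 4.9× activity: 0.22 × 4.9 = 1.078.
The remaining 60% of clearance is unaffected.
CL_new/CL_old = 0.0756 + 1.078 + 0.6 = 1.7536.
Net AUC ratio = 1 / 1.7536 = 0.570.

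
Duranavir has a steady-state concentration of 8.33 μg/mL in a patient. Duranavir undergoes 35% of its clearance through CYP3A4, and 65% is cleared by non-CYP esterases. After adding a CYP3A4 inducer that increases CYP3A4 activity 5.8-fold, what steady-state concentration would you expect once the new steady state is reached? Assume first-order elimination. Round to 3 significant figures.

The CYP3A4 pathway (35% of clearance) is boosted to 5.8× activity: 0.35 × 5.8 = 2.03.
Non-CYP routes (65%) are unchanged.
New clearance relative to baseline: 2.03 + 0.65 = 2.68.
With dosing unchanged, steady-state concentration scales as 1/CL: 8.33 / 2.68 = 3.11 μg/mL.

3.11 μg/mL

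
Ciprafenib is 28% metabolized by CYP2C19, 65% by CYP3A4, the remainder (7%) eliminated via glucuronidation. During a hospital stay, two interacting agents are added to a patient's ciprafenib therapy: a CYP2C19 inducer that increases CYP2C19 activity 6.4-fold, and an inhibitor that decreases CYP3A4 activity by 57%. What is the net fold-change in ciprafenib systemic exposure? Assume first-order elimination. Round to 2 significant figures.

The CYP2C19 pathway (28% of clearance) is boosted to 6.4× activity: 0.28 × 6.4 = 1.792.
The CYP3A4 pathway (65% of clearance) is reduced to 0.43× activity: 0.65 × 0.43 = 0.2795.
Non-CYP routes (7%) are unchanged.
CL_new/CL_old = 1.792 + 0.2795 + 0.07 = 2.1415.
Net systemic exposure ratio = 1 / 2.1415 = 0.47.

0.47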